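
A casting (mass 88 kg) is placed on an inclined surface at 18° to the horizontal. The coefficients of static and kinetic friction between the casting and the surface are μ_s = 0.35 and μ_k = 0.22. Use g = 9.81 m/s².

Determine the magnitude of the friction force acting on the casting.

f ≈ 267 N (up the incline)

The normal reaction is N = m g cos θ = 821 N.
For equilibrium along the incline, friction must balance the weight component: f = m g sin θ = 266.8 N up the slope.
Maximum static friction available: μ_s N = 0.35 × 821 = 287.4 N.
Since |266.8| ≤ 287.4 N, no slip — friction simply equals what equilibrium demands.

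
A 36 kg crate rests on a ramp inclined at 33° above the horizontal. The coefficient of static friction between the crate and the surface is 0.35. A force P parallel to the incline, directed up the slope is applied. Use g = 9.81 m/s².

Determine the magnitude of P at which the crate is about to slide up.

At impending motion up the slope, friction acts down-slope at its limit: f = μ_s N.
P is parallel to the surface, so N = m g cos θ = 296 N.
Along the incline: P = m g sin θ + μ_s N = 192 + 0.35×296 = 296 N.

P ≈ 296 N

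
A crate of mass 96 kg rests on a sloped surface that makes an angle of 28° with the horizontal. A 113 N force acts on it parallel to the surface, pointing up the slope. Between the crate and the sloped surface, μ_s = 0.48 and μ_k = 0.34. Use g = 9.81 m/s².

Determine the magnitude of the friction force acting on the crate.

f ≈ 329 N (up the incline)

Perpendicular to the surface, N = m g cos θ = 96·9.81·cos 28° = 831.5 N.
For equilibrium along the incline the friction force must supply f = m g sin θ − P = 442.1 − 113 = 329.1 N (positive meaning up-slope).
The static-friction ceiling is μ_s N = 0.48 × 831.5 = 399.1 N.
Since |329.1| ≤ 399.1 N, static friction is sufficient; f equals the required value, not μ_s N.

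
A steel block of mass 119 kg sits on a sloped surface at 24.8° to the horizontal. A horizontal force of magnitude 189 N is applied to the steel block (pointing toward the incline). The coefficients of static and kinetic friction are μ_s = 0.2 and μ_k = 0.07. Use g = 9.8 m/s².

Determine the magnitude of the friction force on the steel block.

f ≈ 79.7 N (up the incline)

Resolve perpendicular to the incline: N = m g cos θ + P sin θ = 119×9.8×cos 24.8° + 189×sin 24.8° = 1138 N.
Along the incline, the net driving force (taking up-slope positive) is P cos θ − m g sin θ = 171.6 − 489.2 = -317.6 N, so equilibrium requires friction f = 317.6 N (up-slope).
The limit of static friction is μ_s N = 227.6 N.
|f_req| = 317.6 > 227.6 N → the steel block slides down the incline; f = μ_k N = 0.07 × 1138 = 79.7 N.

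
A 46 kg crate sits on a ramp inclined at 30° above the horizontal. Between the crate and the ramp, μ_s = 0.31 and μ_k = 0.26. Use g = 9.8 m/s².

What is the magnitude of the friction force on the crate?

f ≈ 102 N (up the incline)

Perpendicular to the surface, N = m g cos θ = 46·9.8·cos 30° = 390.4 N.
For equilibrium along the incline, friction must balance the weight component: f = m g sin θ = 225.4 N up the slope.
The static-friction ceiling is μ_s N = 0.31 × 390.4 = 121 N.
Since |225.4| > 121 N, static friction cannot hold it; the crate slides down the incline and kinetic friction applies: f = μ_k N = 0.26 × 390.4 = 102 N.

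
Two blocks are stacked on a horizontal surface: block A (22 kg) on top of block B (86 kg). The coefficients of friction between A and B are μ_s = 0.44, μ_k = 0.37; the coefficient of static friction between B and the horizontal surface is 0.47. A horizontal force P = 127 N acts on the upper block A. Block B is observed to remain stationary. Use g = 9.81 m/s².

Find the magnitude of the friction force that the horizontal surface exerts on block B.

The normal force B exerts on A is simply A's weight, N₁ = 215.8 N.
So the A–B interface can sustain at most μ_s N₁ = 94.96 N of static friction.
P = 127 N exceeds that limit, so A slips over B and the interface friction becomes kinetic: f₁ = μ_k N₁ = 0.37×215.8 = 79.9 N.
B experiences an equal 79.9 N forward from A (third law). B is in equilibrium, so the floor supplies f₂ = 79.9 N of static friction (limit μ_s(m_A+m_B)g = 498 N, not exceeded).

f ≈ 79.9 N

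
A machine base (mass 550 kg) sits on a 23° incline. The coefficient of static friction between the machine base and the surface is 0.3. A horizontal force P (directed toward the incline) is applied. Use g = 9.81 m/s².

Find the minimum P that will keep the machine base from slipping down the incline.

P_min ≈ 596 N

The machine base tends to slide down (tan θ > μ_s), so at the point of impending slip friction acts up-slope at its limit: f = μ_s N.
Perpendicular to the incline: N = m g cos θ + P sin θ.
Along the incline: P cos θ + μ_s N = m g sin θ, i.e. P cos θ + μ_s (m g cos θ + P sin θ) = m g sin θ.
Solving, P (cos θ + μ_s sin θ) = m g (sin θ − μ_s cos θ), so P = 5400×0.1146/1.038 = 596 N.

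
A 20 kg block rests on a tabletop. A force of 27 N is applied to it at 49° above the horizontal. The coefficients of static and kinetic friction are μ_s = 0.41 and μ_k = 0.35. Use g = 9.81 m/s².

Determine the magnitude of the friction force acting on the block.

N = m g − P sin α = 196.2 − 27×sin 49° = 175.8 N.
The horizontal driving force is P cos α = 17.71 N, so equilibrium needs friction f = 17.71 N.
μ_s N = 0.41 × 175.8 = 72.09 N.
Since 17.71 N does not exceed the limit, the block stays at rest and f = 17.7 N.

f ≈ 17.7 N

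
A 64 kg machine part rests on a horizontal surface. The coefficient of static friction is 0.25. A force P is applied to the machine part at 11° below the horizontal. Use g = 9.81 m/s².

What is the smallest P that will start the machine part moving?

N = m g + P sin α (the push presses the machine part into the horizontal surface).
At impending slip, P cos α = μ_s N = μ_s (m g + P sin α).
Solving: P (cos α − μ_s sin α) = μ_s m g → P = 0.25×628/(cos 11° − 0.25 sin 11°) = 157/0.9339 = 168 N.

P ≈ 168 N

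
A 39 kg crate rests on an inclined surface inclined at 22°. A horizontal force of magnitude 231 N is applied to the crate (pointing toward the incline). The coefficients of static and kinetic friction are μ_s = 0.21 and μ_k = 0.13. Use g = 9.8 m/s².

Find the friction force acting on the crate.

Resolve perpendicular to the incline: N = m g cos θ + P sin θ = 39×9.8×cos 22° + 231×sin 22° = 440.9 N.
Parallel to the incline: P cos θ − m g sin θ = 214.2 − 143.2 = 71 N; the friction needed to balance this is 71 N acting down the slope.
Maximum static friction: μ_s N = 0.21 × 440.9 = 92.59 N.
Since 71 N is within the 92.59 N limit, the crate stays put and friction is exactly 71 N.

f ≈ 71 N (down the incline)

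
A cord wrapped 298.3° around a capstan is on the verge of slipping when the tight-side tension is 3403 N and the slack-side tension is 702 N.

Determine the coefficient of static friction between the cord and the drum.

T₂/T₁ = e^{μβ} → μ = ln(T₂/T₁)/β.
β = 298.3° = 5.206 rad.
μ = ln(3403/702)/5.206 = ln(4.848)/5.206 = 0.303.

μ ≈ 0.303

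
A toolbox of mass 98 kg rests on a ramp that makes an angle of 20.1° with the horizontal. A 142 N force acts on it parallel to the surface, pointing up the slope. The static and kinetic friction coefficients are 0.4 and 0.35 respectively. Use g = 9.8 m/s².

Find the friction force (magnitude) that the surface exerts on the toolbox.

f ≈ 188 N (up the incline)

The normal reaction is N = m g cos θ = 901.9 N.
For equilibrium along the incline the friction force must supply f = m g sin θ − P = 330.1 − 142 = 188.1 N (positive meaning up-slope).
The static-friction ceiling is μ_s N = 0.4 × 901.9 = 360.8 N.
Since |188.1| ≤ 360.8 N, no slip — friction simply equals what equilibrium demands.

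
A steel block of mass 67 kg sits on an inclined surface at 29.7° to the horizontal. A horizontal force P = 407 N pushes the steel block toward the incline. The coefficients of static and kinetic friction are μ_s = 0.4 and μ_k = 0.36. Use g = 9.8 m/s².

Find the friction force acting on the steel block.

Normal direction: N = m g cos θ + P sin θ = 772 N.
Parallel to the incline: P cos θ − m g sin θ = 353.5 − 325.3 = 28.21 N; the friction needed to balance this is 28.21 N acting down the slope.
The limit of static friction is μ_s N = 308.8 N.
Since 28.21 N is within the 308.8 N limit, the steel block stays put and friction is exactly 28.2 N.

f ≈ 28.2 N (down the incline)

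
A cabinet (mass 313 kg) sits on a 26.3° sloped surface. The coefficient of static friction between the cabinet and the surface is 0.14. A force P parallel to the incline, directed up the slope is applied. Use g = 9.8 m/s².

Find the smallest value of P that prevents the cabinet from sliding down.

The cabinet tends to slide down (tan θ > μ_s), so at the point of impending slip friction acts up-slope at its limit: f = μ_s N.
P is parallel to the surface, so N = m g cos θ = 2750 N.
Along the incline: P + μ_s N = m g sin θ, so P = 1360 − 0.14×2750 = 974 N.

P_min ≈ 974 N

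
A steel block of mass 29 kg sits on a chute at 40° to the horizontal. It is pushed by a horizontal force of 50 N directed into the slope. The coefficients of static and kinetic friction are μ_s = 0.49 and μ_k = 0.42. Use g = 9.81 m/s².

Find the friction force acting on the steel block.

f ≈ 105 N (up the incline)

The horizontal push has a component P sin θ into the surface, so N = m g cos θ + P sin θ = 217.9 + 32.14 = 250.1 N.
Along the incline, the net driving force (taking up-slope positive) is P cos θ − m g sin θ = 38.3 − 182.9 = -144.6 N, so equilibrium requires friction f = 144.6 N (up-slope).
Maximum static friction: μ_s N = 0.49 × 250.1 = 122.5 N.
The required 144.6 N exceeds the static limit, so the steel block slides down-slope and f = μ_k N = 0.42×250.1 = 105 N.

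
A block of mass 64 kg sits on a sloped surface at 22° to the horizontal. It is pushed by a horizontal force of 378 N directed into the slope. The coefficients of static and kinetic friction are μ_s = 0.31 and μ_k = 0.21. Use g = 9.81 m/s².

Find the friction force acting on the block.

f ≈ 115 N (down the incline)

Resolve perpendicular to the incline: N = m g cos θ + P sin θ = 64×9.81×cos 22° + 378×sin 22° = 723.7 N.
Along the incline, the net driving force (taking up-slope positive) is P cos θ − m g sin θ = 350.5 − 235.2 = 115.3 N, so equilibrium requires friction f = -115.3 N (down-slope).
The limit of static friction is μ_s N = 224.4 N.
|f_req| = 115.3 ≤ 224.4 N → the block is in equilibrium; friction equals the required value.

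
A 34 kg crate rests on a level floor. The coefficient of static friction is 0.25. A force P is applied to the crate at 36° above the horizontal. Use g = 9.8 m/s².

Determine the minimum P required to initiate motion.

P ≈ 87.1 N

N = m g − P sin α (the pull lifts the crate).
At impending slip, P cos α = μ_s N = μ_s (m g − P sin α).
Solving: P (cos α + μ_s sin α) = μ_s m g → P = 0.25×333/(cos 36° + 0.25 sin 36°) = 83.3/0.956 = 87.1 N.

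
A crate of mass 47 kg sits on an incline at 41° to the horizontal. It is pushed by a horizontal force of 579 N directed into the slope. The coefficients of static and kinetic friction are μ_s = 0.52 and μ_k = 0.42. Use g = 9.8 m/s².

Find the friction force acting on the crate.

f ≈ 135 N (down the incline)

Resolve perpendicular to the incline: N = m g cos θ + P sin θ = 47×9.8×cos 41° + 579×sin 41° = 727.5 N.
Parallel to the incline: P cos θ − m g sin θ = 437 − 302.2 = 134.8 N; the friction needed to balance this is 134.8 N acting down the slope.
Maximum static friction: μ_s N = 0.52 × 727.5 = 378.3 N.
|f_req| = 134.8 ≤ 378.3 N → the crate is in equilibrium; friction equals the required value.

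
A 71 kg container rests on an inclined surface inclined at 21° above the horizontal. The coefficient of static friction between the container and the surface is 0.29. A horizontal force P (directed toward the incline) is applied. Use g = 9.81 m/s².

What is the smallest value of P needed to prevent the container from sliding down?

The container tends to slide down (tan θ > μ_s), so at the point of impending slip friction acts up-slope at its limit: f = μ_s N.
Perpendicular to the incline: N = m g cos θ + P sin θ.
Along the incline: P cos θ + μ_s N = m g sin θ, i.e. P cos θ + μ_s (m g cos θ + P sin θ) = m g sin θ.
Solving, P (cos θ + μ_s sin θ) = m g (sin θ − μ_s cos θ), so P = 697×0.08763/1.038 = 58.8 N.

P_min ≈ 58.8 N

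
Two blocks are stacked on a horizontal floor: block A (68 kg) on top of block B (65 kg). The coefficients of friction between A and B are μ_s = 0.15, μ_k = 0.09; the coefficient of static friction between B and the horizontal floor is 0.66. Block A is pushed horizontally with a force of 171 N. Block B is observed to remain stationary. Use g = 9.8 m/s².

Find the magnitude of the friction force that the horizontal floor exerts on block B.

f ≈ 60 N

The normal force B exerts on A is simply A's weight, N₁ = 666.4 N.
Maximum static friction on A from B: μ_s N₁ = 0.15×666.4 = 99.96 N.
Since P = 171 N > 99.96 N, A slides on B; the A–B friction is kinetic: f₁ = μ_k N₁ = 0.09×666.4 = 60 N.
B experiences an equal 60 N forward from A (third law). B is in equilibrium, so the floor supplies f₂ = 60 N of static friction (limit μ_s(m_A+m_B)g = 860.2 N, not exceeded).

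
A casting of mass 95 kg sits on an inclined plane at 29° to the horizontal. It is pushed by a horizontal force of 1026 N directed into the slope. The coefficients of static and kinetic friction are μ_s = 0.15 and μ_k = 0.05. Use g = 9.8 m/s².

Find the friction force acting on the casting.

f ≈ 65.6 N (down the incline)

Resolve perpendicular to the incline: N = m g cos θ + P sin θ = 95×9.8×cos 29° + 1026×sin 29° = 1312 N.
Parallel to the incline: P cos θ − m g sin θ = 897.4 − 451.4 = 446 N; the friction needed to balance this is 446 N acting down the slope.
Maximum static friction: μ_s N = 0.15 × 1312 = 196.8 N.
|f_req| = 446 > 196.8 N → the casting slides up the incline; f = μ_k N = 0.05 × 1312 = 65.6 N.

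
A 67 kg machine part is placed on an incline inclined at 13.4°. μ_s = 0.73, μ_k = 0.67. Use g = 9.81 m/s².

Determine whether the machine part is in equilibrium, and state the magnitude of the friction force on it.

N = m g cos θ = 639 N.
Down-slope weight component: m g sin θ = 152 N.
μ_s N = 467 N.
152 ≤ 467 N, so it stays put; friction = 152 N.

f ≈ 152 N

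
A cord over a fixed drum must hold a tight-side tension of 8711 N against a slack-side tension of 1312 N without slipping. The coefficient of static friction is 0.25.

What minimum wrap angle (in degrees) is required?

T₂/T₁ = e^{μβ} → β = ln(T₂/T₁)/μ.
β = ln(8711/1312)/0.25 = 1.893/0.25 = 7.572 rad.
In degrees: β = 7.572 × 180/π = 434°.

β_min ≈ 434°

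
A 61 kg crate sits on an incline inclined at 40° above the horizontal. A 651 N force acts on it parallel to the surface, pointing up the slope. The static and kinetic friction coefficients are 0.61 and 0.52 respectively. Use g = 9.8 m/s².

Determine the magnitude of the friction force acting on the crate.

Perpendicular to the surface, N = m g cos θ = 61·9.8·cos 40° = 457.9 N.
For equilibrium along the incline the friction force must supply f = m g sin θ − P = 384.3 − 651 = -266.7 N (positive meaning up-slope).
The static-friction ceiling is μ_s N = 0.61 × 457.9 = 279.3 N.
Since |-266.7| ≤ 279.3 N, static friction is sufficient; f equals the required value, not μ_s N.

f ≈ 267 N (down the incline)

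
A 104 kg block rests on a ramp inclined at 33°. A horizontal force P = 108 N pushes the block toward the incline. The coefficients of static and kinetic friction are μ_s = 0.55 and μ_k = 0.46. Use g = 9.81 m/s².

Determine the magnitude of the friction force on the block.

f ≈ 465 N (up the incline)

Normal direction: N = m g cos θ + P sin θ = 914.5 N.
Parallel to the incline: P cos θ − m g sin θ = 90.58 − 555.7 = -465.1 N; the friction needed to balance this is 465.1 N acting up the slope.
Maximum static friction: μ_s N = 0.55 × 914.5 = 503 N.
Since 465.1 N is within the 503 N limit, the block stays put and friction is exactly 465 N.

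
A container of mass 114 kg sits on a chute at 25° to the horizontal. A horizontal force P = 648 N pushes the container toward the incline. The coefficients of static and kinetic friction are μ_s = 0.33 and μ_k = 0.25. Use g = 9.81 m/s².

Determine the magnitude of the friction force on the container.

f ≈ 115 N (down the incline)

The horizontal push has a component P sin θ into the surface, so N = m g cos θ + P sin θ = 1014 + 273.9 = 1287 N.
Parallel to the incline: P cos θ − m g sin θ = 587.3 − 472.6 = 114.7 N; the friction needed to balance this is 114.7 N acting down the slope.
Maximum static friction: μ_s N = 0.33 × 1287 = 424.8 N.
Since 114.7 N is within the 424.8 N limit, the container stays put and friction is exactly 115 N.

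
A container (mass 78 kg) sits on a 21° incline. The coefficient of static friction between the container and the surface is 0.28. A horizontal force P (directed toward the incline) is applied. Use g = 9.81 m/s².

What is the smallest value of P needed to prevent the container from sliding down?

P_min ≈ 71.8 N

The container tends to slide down (tan θ > μ_s), so at the point of impending slip friction acts up-slope at its limit: f = μ_s N.
Perpendicular to the incline: N = m g cos θ + P sin θ.
Along the incline: P cos θ + μ_s N = m g sin θ, i.e. P cos θ + μ_s (m g cos θ + P sin θ) = m g sin θ.
Solving, P (cos θ + μ_s sin θ) = m g (sin θ − μ_s cos θ), so P = 765×0.09697/1.034 = 71.8 N.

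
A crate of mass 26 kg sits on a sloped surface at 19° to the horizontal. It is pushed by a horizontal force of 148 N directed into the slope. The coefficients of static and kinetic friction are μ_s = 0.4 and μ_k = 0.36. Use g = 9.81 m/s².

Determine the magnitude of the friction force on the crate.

The horizontal push has a component P sin θ into the surface, so N = m g cos θ + P sin θ = 241.2 + 48.18 = 289.3 N.
Along the incline, the net driving force (taking up-slope positive) is P cos θ − m g sin θ = 139.9 − 83.04 = 56.9 N, so equilibrium requires friction f = -56.9 N (down-slope).
Maximum static friction: μ_s N = 0.4 × 289.3 = 115.7 N.
Since 56.9 N is within the 115.7 N limit, the crate stays put and friction is exactly 56.9 N.

f ≈ 56.9 N (down the incline)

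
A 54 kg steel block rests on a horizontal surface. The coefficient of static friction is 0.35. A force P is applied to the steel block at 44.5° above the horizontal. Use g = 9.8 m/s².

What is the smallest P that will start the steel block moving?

P ≈ 193 N

N = m g − P sin α (the pull lifts the steel block).
At impending slip, P cos α = μ_s N = μ_s (m g − P sin α).
Solving: P (cos α + μ_s sin α) = μ_s m g → P = 0.35×529/(cos 44.5° + 0.35 sin 44.5°) = 185/0.9586 = 193 N.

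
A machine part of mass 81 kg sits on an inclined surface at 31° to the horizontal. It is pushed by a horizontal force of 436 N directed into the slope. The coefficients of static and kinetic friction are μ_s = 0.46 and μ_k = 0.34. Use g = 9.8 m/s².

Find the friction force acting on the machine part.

f ≈ 35.1 N (up the incline)

The horizontal push has a component P sin θ into the surface, so N = m g cos θ + P sin θ = 680.4 + 224.6 = 905 N.
Parallel to the incline: P cos θ − m g sin θ = 373.7 − 408.8 = -35.11 N; the friction needed to balance this is 35.11 N acting up the slope.
The limit of static friction is μ_s N = 416.3 N.
Since 35.11 N is within the 416.3 N limit, the machine part stays put and friction is exactly 35.1 N.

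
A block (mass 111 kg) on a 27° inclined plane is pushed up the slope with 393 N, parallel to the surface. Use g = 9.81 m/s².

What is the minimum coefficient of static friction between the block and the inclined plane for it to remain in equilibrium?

μ_s,min ≈ 0.104

N = m g cos θ = 970.2 N.
Friction must make up the shortfall along the incline: f = m g sin θ − P = 494.4 − 393 = 101.4 N.
At the threshold f = μ_s N, so μ_s,min = 101.4/970.2 = 0.104.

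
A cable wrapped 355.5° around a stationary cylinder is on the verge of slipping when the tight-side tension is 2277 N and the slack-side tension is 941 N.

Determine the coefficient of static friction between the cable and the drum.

μ ≈ 0.142

T₂/T₁ = e^{μβ} → μ = ln(T₂/T₁)/β.
β = 355.5° = 6.205 rad.
μ = ln(2277/941)/6.205 = ln(2.42)/6.205 = 0.142.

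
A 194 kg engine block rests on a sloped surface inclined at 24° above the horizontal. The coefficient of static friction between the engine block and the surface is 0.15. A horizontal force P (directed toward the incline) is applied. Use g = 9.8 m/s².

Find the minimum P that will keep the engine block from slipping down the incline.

P_min ≈ 526 N

The engine block tends to slide down (tan θ > μ_s), so at the point of impending slip friction acts up-slope at its limit: f = μ_s N.
Perpendicular to the incline: N = m g cos θ + P sin θ.
Along the incline: P cos θ + μ_s N = m g sin θ, i.e. P cos θ + μ_s (m g cos θ + P sin θ) = m g sin θ.
Solving, P (cos θ + μ_s sin θ) = m g (sin θ − μ_s cos θ), so P = 1900×0.2697/0.9746 = 526 N.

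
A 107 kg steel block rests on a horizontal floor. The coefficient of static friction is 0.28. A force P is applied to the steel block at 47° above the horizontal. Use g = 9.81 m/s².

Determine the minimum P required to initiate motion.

N = m g − P sin α (the pull lifts the steel block).
At impending slip, P cos α = μ_s N = μ_s (m g − P sin α).
Solving: P (cos α + μ_s sin α) = μ_s m g → P = 0.28×1050/(cos 47° + 0.28 sin 47°) = 294/0.8868 = 331 N.

P ≈ 331 N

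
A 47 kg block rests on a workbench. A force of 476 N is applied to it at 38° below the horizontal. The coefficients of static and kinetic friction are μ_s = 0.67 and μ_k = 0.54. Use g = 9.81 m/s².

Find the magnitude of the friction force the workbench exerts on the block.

f ≈ 375 N

The vertical component of P adds to the normal force: N = m g + P sin α = 461.1 + 293.1 = 754.1 N.
Horizontally, friction must balance P cos α = 375.1 N.
The static-friction limit is μ_s N = 505.3 N.
Since 375.1 N does not exceed the limit, the block stays at rest and f = 375 N.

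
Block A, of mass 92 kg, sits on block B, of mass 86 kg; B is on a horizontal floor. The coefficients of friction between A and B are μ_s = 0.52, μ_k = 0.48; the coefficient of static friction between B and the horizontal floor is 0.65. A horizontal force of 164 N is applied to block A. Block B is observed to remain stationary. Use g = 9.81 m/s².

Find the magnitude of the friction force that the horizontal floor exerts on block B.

Between the blocks, N₁ = m_A g = 902.5 N.
So the A–B interface can sustain at most μ_s N₁ = 469.3 N of static friction.
Since P = 164 N ≤ 469.3 N, A does not slip on B; friction on A equals P = 164 N.
By Newton's third law B feels 164 N forward from A. With B stationary, the floor's static friction on B balances it: f₂ = 164 N (well within μ_s(m_A+m_B)g = 1135 N).

f ≈ 164 N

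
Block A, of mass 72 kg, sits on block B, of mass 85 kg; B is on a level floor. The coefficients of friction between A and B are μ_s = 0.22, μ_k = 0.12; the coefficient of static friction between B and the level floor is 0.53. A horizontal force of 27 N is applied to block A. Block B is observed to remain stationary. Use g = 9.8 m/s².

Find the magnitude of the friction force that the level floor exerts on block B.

Normal force at the A–B interface: N₁ = m_A g = 705.6 N.
So the A–B interface can sustain at most μ_s N₁ = 155.2 N of static friction.
Since P = 27 N ≤ 155.2 N, A does not slip on B; friction on A equals P = 27 N.
B experiences an equal 27 N forward from A (third law). B is in equilibrium, so the floor supplies f₂ = 27 N of static friction (limit μ_s(m_A+m_B)g = 815.5 N, not exceeded).

f ≈ 27 N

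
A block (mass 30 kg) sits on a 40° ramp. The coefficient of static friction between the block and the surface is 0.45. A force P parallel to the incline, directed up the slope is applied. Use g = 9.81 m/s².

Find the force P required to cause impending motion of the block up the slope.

P ≈ 291 N

At impending motion up the slope, friction acts down-slope at its limit: f = μ_s N.
P is parallel to the surface, so N = m g cos θ = 225 N.
Along the incline: P = m g sin θ + μ_s N = 189 + 0.45×225 = 291 N.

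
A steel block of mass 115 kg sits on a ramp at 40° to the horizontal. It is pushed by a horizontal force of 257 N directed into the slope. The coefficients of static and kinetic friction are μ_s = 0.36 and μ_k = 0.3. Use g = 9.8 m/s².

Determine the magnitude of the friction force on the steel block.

The horizontal push has a component P sin θ into the surface, so N = m g cos θ + P sin θ = 863.3 + 165.2 = 1029 N.
Parallel to the incline: P cos θ − m g sin θ = 196.9 − 724.4 = -527.5 N; the friction needed to balance this is 527.5 N acting up the slope.
Maximum static friction: μ_s N = 0.36 × 1029 = 370.3 N.
The required 527.5 N exceeds the static limit, so the steel block slides down-slope and f = μ_k N = 0.3×1029 = 309 N.

f ≈ 309 N (up the incline)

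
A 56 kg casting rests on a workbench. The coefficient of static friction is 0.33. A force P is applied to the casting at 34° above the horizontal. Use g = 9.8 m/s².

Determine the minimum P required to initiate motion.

P ≈ 179 N

N = m g − P sin α (the pull lifts the casting).
At impending slip, P cos α = μ_s N = μ_s (m g − P sin α).
Solving: P (cos α + μ_s sin α) = μ_s m g → P = 0.33×549/(cos 34° + 0.33 sin 34°) = 181/1.014 = 179 N.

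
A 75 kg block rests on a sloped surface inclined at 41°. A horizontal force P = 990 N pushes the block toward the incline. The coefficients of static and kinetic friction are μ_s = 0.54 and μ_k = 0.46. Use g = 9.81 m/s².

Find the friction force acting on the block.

f ≈ 264 N (down the incline)

Normal direction: N = m g cos θ + P sin θ = 1205 N.
Along the incline, the net driving force (taking up-slope positive) is P cos θ − m g sin θ = 747.2 − 482.7 = 264.5 N, so equilibrium requires friction f = -264.5 N (down-slope).
The limit of static friction is μ_s N = 650.6 N.
|f_req| = 264.5 ≤ 650.6 N → the block is in equilibrium; friction equals the required value.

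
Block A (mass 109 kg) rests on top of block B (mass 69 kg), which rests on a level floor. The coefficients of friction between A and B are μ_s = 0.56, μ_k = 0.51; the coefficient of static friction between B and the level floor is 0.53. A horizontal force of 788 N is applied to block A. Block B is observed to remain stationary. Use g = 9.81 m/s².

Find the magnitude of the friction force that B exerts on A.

f ≈ 545 N

Between the blocks, N₁ = m_A g = 1069 N.
So the A–B interface can sustain at most μ_s N₁ = 598.8 N of static friction.
Since P = 788 N > 598.8 N, A slides on B; the A–B friction is kinetic: f₁ = μ_k N₁ = 0.51×1069 = 545 N.
By Newton's third law B feels 545 N forward from A. With B stationary, the floor's static friction on B balances it: f₂ = 545 N (well within μ_s(m_A+m_B)g = 925.5 N).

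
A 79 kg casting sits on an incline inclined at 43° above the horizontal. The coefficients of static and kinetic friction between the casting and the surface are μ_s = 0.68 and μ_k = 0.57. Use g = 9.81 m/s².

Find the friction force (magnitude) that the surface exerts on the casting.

f ≈ 323 N (up the incline)

Normal force: N = m g cos θ = 79 × 9.81 × cos 43° = 566.8 N.
Along the slope the weight component is m g sin θ = 528.5 N; friction must supply exactly this, acting up-slope.
Static friction can supply at most μ_s N = 385.4 N.
Since |528.5| > 385.4 N, static friction cannot hold it; the casting slides down the incline and kinetic friction applies: f = μ_k N = 0.57 × 566.8 = 323 N.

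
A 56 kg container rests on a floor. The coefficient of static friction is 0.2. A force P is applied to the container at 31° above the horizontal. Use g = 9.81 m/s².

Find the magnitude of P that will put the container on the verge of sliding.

N = m g − P sin α (the pull lifts the container).
At impending slip, P cos α = μ_s N = μ_s (m g − P sin α).
Solving: P (cos α + μ_s sin α) = μ_s m g → P = 0.2×549/(cos 31° + 0.2 sin 31°) = 110/0.9602 = 114 N.

P ≈ 114 N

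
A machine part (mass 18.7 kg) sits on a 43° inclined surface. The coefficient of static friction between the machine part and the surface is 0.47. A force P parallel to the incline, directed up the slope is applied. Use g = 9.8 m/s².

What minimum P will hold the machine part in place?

The machine part tends to slide down (tan θ > μ_s), so at the point of impending slip friction acts up-slope at its limit: f = μ_s N.
P is parallel to the surface, so N = m g cos θ = 134 N.
Along the incline: P + μ_s N = m g sin θ, so P = 125 − 0.47×134 = 62 N.

P_min ≈ 62 N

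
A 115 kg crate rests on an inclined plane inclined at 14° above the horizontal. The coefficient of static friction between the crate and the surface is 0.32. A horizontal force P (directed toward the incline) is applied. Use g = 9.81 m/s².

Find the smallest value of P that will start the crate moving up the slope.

At impending motion up the slope, friction acts down-slope at its limit: f = μ_s N.
Perpendicular to the incline: N = m g cos θ + P sin θ.
Along the incline: P cos θ = m g sin θ + μ_s N = m g sin θ + μ_s (m g cos θ + P sin θ).
Solving, P (cos θ − μ_s sin θ) = m g (sin θ + μ_s cos θ), so P = 115×9.81×(sin 14° + 0.32 cos 14°)/(cos 14° − 0.32 sin 14°) = 1130×0.5524/0.8929 = 698 N.

P ≈ 698 N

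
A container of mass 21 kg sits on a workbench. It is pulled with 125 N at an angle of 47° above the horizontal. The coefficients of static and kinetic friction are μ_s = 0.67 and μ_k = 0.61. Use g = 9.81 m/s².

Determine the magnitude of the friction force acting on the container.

Vertical equilibrium gives N = m g − P sin α = 114.6 N.
For equilibrium, f = P cos α = 125×cos 47° = 85.25 N.
The static-friction limit is μ_s N = 76.78 N.
85.25 > 76.78 N → the container slides; f = μ_k N = 0.61×114.6 = 69.9 N.

f ≈ 69.9 N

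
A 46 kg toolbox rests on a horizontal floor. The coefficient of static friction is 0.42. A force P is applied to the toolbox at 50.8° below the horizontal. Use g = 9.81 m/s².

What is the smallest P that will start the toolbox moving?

N = m g + P sin α (the push presses the toolbox into the horizontal floor).
At impending slip, P cos α = μ_s N = μ_s (m g + P sin α).
Solving: P (cos α − μ_s sin α) = μ_s m g → P = 0.42×451/(cos 50.8° − 0.42 sin 50.8°) = 190/0.3066 = 618 N.

P ≈ 618 N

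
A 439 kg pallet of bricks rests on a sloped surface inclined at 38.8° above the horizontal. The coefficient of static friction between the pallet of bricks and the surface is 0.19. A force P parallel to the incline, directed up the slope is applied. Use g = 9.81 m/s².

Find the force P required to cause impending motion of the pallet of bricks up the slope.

At impending motion up the slope, friction acts down-slope at its limit: f = μ_s N.
P is parallel to the surface, so N = m g cos θ = 3360 N.
Along the incline: P = m g sin θ + μ_s N = 2700 + 0.19×3360 = 3340 N.

P ≈ 3340 N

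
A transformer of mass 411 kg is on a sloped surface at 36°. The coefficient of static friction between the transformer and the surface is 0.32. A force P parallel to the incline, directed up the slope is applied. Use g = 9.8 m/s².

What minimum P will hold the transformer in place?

P_min ≈ 1320 N

The transformer tends to slide down (tan θ > μ_s), so at the point of impending slip friction acts up-slope at its limit: f = μ_s N.
P is parallel to the surface, so N = m g cos θ = 3260 N.
Along the incline: P + μ_s N = m g sin θ, so P = 2370 − 0.32×3260 = 1320 N.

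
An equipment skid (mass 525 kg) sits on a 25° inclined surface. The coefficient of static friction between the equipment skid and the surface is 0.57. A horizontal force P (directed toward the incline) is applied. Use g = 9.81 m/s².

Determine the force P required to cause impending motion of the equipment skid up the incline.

At impending motion up the slope, friction acts down-slope at its limit: f = μ_s N.
Perpendicular to the incline: N = m g cos θ + P sin θ.
Along the incline: P cos θ = m g sin θ + μ_s N = m g sin θ + μ_s (m g cos θ + P sin θ).
Solving, P (cos θ − μ_s sin θ) = m g (sin θ + μ_s cos θ), so P = 525×9.81×(sin 25° + 0.57 cos 25°)/(cos 25° − 0.57 sin 25°) = 5150×0.9392/0.6654 = 7270 N.

P ≈ 7270 N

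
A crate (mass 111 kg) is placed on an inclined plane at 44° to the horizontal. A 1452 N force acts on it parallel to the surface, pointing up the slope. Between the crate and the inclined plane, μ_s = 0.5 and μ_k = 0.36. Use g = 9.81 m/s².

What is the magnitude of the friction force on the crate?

f ≈ 282 N (down the incline)

Perpendicular to the surface, N = m g cos θ = 111·9.81·cos 44° = 783.3 N.
For equilibrium along the incline the friction force must supply f = m g sin θ − P = 756.4 − 1452 = -695.6 N (positive meaning up-slope).
Maximum static friction available: μ_s N = 0.5 × 783.3 = 391.6 N.
Since |-695.6| > 391.6 N, static friction cannot hold it; the crate slides up the incline and kinetic friction applies: f = μ_k N = 0.36 × 783.3 = 282 N.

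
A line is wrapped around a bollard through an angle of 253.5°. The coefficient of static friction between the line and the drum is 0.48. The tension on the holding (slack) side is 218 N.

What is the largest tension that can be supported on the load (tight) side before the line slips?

T_max ≈ 1820 N

At impending slip the capstan equation gives T₂/T₁ = e^{μβ} with β in radians.
β = 253.5° × π/180 = 4.424 rad.
e^{μβ} = e^{0.48×4.424} = 8.362.
T₂ = T₁ · e^{μβ} = 218 × 8.362 = 1820 N.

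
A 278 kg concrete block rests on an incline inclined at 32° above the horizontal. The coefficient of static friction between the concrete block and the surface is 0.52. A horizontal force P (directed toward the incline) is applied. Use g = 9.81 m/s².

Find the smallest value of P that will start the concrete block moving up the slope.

At impending motion up the slope, friction acts down-slope at its limit: f = μ_s N.
Perpendicular to the incline: N = m g cos θ + P sin θ.
Along the incline: P cos θ = m g sin θ + μ_s N = m g sin θ + μ_s (m g cos θ + P sin θ).
Solving, P (cos θ − μ_s sin θ) = m g (sin θ + μ_s cos θ), so P = 278×9.81×(sin 32° + 0.52 cos 32°)/(cos 32° − 0.52 sin 32°) = 2730×0.9709/0.5725 = 4630 N.

P ≈ 4630 N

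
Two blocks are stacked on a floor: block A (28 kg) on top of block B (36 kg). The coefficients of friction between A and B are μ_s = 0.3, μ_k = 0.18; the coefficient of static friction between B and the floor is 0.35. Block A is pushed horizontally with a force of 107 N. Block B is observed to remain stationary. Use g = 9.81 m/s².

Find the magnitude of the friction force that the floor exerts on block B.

Normal force at the A–B interface: N₁ = m_A g = 274.7 N.
So the A–B interface can sustain at most μ_s N₁ = 82.4 N of static friction.
P = 107 N exceeds that limit, so A slips over B and the interface friction becomes kinetic: f₁ = μ_k N₁ = 0.18×274.7 = 49.4 N.
By Newton's third law B feels 49.4 N forward from A. With B stationary, the floor's static friction on B balances it: f₂ = 49.4 N (well within μ_s(m_A+m_B)g = 219.7 N).

f ≈ 49.4 N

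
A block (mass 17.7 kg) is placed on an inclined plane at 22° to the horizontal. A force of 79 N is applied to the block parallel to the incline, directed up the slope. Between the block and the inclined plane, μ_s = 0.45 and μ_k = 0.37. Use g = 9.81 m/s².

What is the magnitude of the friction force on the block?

f ≈ 14 N (down the incline)

Normal force: N = m g cos θ = 17.7 × 9.81 × cos 22° = 161 N.
Parallel to the incline, ΣF = 0 gives f = m g sin θ − P = 65.05 − 79 = -13.95 N (up-slope positive).
Maximum static friction available: μ_s N = 0.45 × 161 = 72.45 N.
Since |-13.95| ≤ 72.45 N, no slip — friction simply equals what equilibrium demands.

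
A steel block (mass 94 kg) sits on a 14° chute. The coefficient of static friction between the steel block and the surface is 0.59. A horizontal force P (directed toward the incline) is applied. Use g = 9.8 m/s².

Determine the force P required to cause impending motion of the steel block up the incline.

At impending motion up the slope, friction acts down-slope at its limit: f = μ_s N.
Perpendicular to the incline: N = m g cos θ + P sin θ.
Along the incline: P cos θ = m g sin θ + μ_s N = m g sin θ + μ_s (m g cos θ + P sin θ).
Solving, P (cos θ − μ_s sin θ) = m g (sin θ + μ_s cos θ), so P = 94×9.8×(sin 14° + 0.59 cos 14°)/(cos 14° − 0.59 sin 14°) = 921×0.8144/0.8276 = 907 N.

P ≈ 907 N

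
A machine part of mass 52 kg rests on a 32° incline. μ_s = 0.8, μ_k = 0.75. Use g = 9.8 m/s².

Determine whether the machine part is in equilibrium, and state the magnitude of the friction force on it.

f ≈ 270 N

N = m g cos θ = 432 N.
Down-slope weight component: m g sin θ = 270 N.
μ_s N = 346 N.
270 ≤ 346 N, so it stays put; friction = 270 N.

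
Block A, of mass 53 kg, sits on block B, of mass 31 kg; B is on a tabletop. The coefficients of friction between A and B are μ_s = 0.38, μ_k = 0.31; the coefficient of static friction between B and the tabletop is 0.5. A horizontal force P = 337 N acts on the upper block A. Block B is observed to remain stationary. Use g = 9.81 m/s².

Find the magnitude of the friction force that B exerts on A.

Normal force at the A–B interface: N₁ = m_A g = 519.9 N.
Maximum static friction on A from B: μ_s N₁ = 0.38×519.9 = 197.6 N.
P = 337 N exceeds that limit, so A slips over B and the interface friction becomes kinetic: f₁ = μ_k N₁ = 0.31×519.9 = 161 N.
By Newton's third law B feels 161 N forward from A. With B stationary, the floor's static friction on B balances it: f₂ = 161 N (well within μ_s(m_A+m_B)g = 412 N).

f ≈ 161 N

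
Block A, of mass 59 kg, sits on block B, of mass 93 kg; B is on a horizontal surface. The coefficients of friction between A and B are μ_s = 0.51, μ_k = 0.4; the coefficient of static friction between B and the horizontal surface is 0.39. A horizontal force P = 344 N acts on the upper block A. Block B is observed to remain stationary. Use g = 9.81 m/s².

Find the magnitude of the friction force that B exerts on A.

Normal force at the A–B interface: N₁ = m_A g = 578.8 N.
So the A–B interface can sustain at most μ_s N₁ = 295.2 N of static friction.
P = 344 N exceeds that limit, so A slips over B and the interface friction becomes kinetic: f₁ = μ_k N₁ = 0.4×578.8 = 232 N.
B experiences an equal 232 N forward from A (third law). B is in equilibrium, so the floor supplies f₂ = 232 N of static friction (limit μ_s(m_A+m_B)g = 581.5 N, not exceeded).

f ≈ 232 N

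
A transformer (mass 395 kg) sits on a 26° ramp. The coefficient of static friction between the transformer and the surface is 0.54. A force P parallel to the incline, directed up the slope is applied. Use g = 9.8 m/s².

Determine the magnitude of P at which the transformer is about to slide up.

At impending motion up the slope, friction acts down-slope at its limit: f = μ_s N.
P is parallel to the surface, so N = m g cos θ = 3480 N.
Along the incline: P = m g sin θ + μ_s N = 1700 + 0.54×3480 = 3580 N.

P ≈ 3580 N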